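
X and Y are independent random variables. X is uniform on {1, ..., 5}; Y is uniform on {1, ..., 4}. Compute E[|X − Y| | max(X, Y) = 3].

Outcomes with max(X, Y) = 3: (1,3), (2,3), (3,1), (3,2), (3,3), each with probability 1/20.
E[|X − Y| | max(X, Y) = 3] = (2 + 1 + 2 + 1 + 0) / 5 = 6/5.

6/5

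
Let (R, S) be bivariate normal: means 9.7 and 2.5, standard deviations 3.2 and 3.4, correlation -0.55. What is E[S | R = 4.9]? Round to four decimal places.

5.3050

The regression of S on R has slope ρ·σ_S/σ_R and passes through (μ_R, μ_S).
E[S | R=4.9] = 2.5 + (-0.55)·(3.4/3.2)·(4.9 − (9.7)) = 2.5 + (-0.58437)·(-4.8) = 5.3050.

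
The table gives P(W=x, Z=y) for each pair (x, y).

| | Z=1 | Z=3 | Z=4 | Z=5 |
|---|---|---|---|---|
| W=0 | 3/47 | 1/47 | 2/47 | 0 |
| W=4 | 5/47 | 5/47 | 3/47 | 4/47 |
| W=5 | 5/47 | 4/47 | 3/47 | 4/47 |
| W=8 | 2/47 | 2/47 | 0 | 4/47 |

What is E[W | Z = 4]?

27/8

P(Z = 4) = 8/47.
Σ W·P over the event = 0·(2/47) + 4·(3/47) + 5·(3/47) = 27/47.
E[W | Z = 4] = (27/47) / (8/47) = 27/8.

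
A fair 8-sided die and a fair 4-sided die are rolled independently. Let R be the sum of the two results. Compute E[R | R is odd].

P(R is odd) = 1/2.
Σ over the event: 3·1/16 + 5·1/8 + 7·1/8 + 9·1/8 + 11·1/16 = 7/2.
E[R | R is odd] = (7/2) / (1/2) = 7.

7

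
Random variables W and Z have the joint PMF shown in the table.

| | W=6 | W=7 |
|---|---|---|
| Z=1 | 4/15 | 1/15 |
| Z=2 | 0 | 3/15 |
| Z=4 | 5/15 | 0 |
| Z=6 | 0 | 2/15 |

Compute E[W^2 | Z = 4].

36

P(Z = 4) = 1/3.
Σ W^2·P over the event = 36·(5/15) = 12.
E[W^2 | Z = 4] = (12) / (1/3) = 36.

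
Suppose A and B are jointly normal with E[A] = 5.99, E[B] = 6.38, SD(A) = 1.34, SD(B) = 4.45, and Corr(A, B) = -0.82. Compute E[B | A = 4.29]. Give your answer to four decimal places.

For a bivariate normal, E[B | A=x] = μ_B + ρ·(σ_B/σ_A)·(x − μ_A).
E[B | A=4.29] = 6.38 + (-0.82)·(4.45/1.34)·(4.29 − (5.99)) = 6.38 + (-2.7231)·(-1.7) = 11.0093.

11.0093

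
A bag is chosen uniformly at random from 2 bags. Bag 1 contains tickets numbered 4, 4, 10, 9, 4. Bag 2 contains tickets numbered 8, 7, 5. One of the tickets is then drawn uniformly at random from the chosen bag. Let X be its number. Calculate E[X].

E[X | bag 1] = (4+4+10+9+4)/5 = 31/5.
E[X | bag 2] = (8+7+5)/3 = 20/3.
By the law of total expectation,
E[X] = (1/2)·(31/5) + (1/2)·(20/3) = 193/30.

193/30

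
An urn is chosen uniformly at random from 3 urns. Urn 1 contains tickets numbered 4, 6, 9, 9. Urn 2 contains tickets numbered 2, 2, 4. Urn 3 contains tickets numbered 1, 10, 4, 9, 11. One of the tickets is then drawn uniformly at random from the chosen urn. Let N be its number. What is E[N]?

50/9

E[N | urn 1] = (4+6+9+9)/4 = 7.
E[N | urn 2] = (2+2+4)/3 = 8/3.
E[N | urn 3] = (1+10+4+9+11)/5 = 7.
E[N] = (1/3)·(7) + (1/3)·(8/3) + (1/3)·(7) = 50/9.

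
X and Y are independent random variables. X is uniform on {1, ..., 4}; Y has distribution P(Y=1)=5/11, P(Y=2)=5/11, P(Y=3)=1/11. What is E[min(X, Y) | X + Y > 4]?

11/6

P(X + Y > 4) = 9/22.
Summing min(X,Y)·P(x,y) over outcomes with X + Y > 4 gives 3/4.
E[min(X, Y) | X + Y > 4] = (3/4) / (9/22) = 11/6.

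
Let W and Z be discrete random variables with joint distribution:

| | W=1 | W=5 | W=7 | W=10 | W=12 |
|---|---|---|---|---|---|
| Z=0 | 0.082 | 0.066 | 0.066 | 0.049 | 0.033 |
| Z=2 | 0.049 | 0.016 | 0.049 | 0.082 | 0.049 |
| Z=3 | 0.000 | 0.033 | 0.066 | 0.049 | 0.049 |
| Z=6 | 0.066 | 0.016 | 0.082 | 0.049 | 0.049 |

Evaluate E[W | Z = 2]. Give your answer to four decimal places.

P(Z = 2) = 0.245.
Summing W·P(W=x,Z=y) over the conditioning event gives 1.880.
E[W | Z = 2] = (1.880) / (0.245) = 7.6735.

7.6735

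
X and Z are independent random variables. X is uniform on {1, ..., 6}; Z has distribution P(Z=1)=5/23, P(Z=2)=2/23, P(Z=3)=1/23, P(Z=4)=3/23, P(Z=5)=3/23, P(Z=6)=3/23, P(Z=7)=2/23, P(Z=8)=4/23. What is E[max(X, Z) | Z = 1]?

7/2

P(Z = 1) = 5/23.
Summing max(X,Z)·P(x,y) over outcomes with Z = 1 gives 35/46.
E[max(X, Z) | Z = 1] = (35/46) / (5/23) = 7/2.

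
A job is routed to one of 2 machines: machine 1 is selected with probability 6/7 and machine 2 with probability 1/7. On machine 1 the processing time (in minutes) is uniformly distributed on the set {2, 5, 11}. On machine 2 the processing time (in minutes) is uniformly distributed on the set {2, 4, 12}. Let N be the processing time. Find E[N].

6

E[N | machine 1] = (2+5+11)/3 = 6.
E[N | machine 2] = (2+4+12)/3 = 6.
By the law of total expectation,
E[N] = (6/7)·(6) + (1/7)·(6) = 6.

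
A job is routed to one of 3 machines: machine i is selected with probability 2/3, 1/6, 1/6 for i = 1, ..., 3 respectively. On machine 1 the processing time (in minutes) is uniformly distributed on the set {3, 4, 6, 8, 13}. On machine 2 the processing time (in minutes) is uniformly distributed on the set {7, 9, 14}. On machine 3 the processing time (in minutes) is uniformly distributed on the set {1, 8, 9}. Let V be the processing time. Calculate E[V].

E[V | machine 1] = (3+4+6+8+13)/5 = 34/5.
E[V | machine 2] = (7+9+14)/3 = 10.
E[V | machine 3] = (1+8+9)/3 = 6.
E[V] = (2/3)·(34/5) + (1/6)·(10) + (1/6)·(6) = 36/5.

36/5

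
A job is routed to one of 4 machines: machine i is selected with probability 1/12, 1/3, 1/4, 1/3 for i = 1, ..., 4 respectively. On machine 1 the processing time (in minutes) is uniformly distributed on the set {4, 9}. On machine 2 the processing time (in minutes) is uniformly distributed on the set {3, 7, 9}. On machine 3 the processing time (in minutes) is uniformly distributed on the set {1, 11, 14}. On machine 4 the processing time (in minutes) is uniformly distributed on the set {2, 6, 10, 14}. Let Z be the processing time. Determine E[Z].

E[Z | machine 1] = (4+9)/2 = 13/2.
E[Z | machine 2] = (3+7+9)/3 = 19/3.
E[Z | machine 3] = (1+11+14)/3 = 26/3.
E[Z | machine 4] = (2+6+10+14)/4 = 8.
E[Z] = (1/12)·(13/2) + (1/3)·(19/3) + (1/4)·(26/3) + (1/3)·(8) = 539/72.

539/72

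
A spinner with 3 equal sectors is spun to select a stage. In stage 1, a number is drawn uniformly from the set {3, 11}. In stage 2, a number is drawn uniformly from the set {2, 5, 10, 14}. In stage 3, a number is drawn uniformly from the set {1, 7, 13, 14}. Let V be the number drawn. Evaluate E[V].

47/6

E[V | stage 1] = (3+11)/2 = 7.
E[V | stage 2] = (2+5+10+14)/4 = 31/4.
E[V | stage 3] = (1+7+13+14)/4 = 35/4.
By the law of total expectation,
E[V] = (1/3)·(7) + (1/3)·(31/4) + (1/3)·(35/4) = 47/6.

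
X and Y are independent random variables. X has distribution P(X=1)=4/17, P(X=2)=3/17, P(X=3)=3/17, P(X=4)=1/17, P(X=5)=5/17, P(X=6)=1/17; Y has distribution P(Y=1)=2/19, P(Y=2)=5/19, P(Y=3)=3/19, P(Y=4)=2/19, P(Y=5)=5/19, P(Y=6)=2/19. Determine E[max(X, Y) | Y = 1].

54/17

P(Y = 1) = 2/19.
Summing max(X,Y)·P(x,y) over outcomes with Y = 1 gives 108/323.
E[max(X, Y) | Y = 1] = (108/323) / (2/19) = 54/17.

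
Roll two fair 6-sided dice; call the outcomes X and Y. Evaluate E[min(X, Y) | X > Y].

7/3

P(X > Y) = 5/12.
Summing min(X,Y)·P(x,y) over outcomes with X > Y gives 35/36.
E[min(X, Y) | X > Y] = (35/36) / (5/12) = 7/3.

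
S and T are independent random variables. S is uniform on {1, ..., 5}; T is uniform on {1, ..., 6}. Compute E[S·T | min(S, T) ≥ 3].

P(min(S, T) ≥ 3) = 2/5.
Summing ST·P(x,y) over outcomes with min(S, T) ≥ 3 gives 36/5.
E[S·T | min(S, T) ≥ 3] = (36/5) / (2/5) = 18.

18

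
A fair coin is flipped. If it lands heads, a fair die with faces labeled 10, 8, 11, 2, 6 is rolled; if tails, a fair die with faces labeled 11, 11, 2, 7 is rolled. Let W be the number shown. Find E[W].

303/40

E[W | heads] = (10+8+11+2+6)/5 = 37/5.
E[W | tails] = (11+11+2+7)/4 = 31/4.
By the law of total expectation,
E[W] = (1/2)·(37/5) + (1/2)·(31/4) = 303/40.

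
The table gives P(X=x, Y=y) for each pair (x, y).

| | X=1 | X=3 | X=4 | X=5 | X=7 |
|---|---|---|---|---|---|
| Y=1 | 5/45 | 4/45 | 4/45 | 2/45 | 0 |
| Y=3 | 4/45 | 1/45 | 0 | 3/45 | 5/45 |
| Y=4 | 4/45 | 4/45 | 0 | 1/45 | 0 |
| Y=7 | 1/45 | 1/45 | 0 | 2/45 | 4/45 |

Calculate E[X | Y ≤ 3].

25/7

P(Y ≤ 3) = 28/45.
Σ X·P over the event = 1·(5/45) + 1·(4/45) + 3·(4/45) + 3·(1/45) + 4·(4/45) + 5·(2/45) + 5·(3/45) + 7·(5/45) = 20/9.
E[X | Y ≤ 3] = (20/9) / (28/45) = 25/7.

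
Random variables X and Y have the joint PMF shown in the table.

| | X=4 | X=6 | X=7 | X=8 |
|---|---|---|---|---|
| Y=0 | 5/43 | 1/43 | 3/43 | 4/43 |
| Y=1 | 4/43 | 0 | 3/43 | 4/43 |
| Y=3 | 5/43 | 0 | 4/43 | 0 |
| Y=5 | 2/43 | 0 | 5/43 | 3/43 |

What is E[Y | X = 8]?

P(X = 8) = 11/43.
Σ Y·P over the event = 0·(4/43) + 1·(4/43) + 5·(3/43) = 19/43.
E[Y | X = 8] = (19/43) / (11/43) = 19/11.

19/11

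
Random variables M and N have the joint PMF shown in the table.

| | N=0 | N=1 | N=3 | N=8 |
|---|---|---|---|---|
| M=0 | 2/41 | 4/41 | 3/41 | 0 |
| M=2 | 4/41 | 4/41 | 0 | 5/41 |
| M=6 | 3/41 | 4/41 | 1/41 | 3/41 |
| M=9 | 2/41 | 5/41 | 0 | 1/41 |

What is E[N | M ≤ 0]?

13/9

P(M ≤ 0) = 9/41.
Σ N·P over the event = 0·(2/41) + 1·(4/41) + 3·(3/41) = 13/41.
E[N | M ≤ 0] = (13/41) / (9/41) = 13/9.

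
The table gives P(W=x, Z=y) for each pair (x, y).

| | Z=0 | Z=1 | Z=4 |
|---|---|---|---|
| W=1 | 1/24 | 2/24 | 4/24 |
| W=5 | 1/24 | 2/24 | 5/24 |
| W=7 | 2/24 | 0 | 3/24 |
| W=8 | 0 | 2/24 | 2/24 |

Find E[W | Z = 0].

P(Z = 0) = 1/6.
Σ W·P over the event = 1·(1/24) + 5·(1/24) + 7·(2/24) = 5/6.
E[W | Z = 0] = (5/6) / (1/6) = 5.

5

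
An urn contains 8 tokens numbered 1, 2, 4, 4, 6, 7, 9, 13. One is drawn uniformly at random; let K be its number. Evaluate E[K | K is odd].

P(K is odd) = 1/2.
Σ over the event: 1·1/8 + 7·1/8 + 9·1/8 + 13·1/8 = 15/4.
E[K | K is odd] = (15/4) / (1/2) = 15/2.

15/2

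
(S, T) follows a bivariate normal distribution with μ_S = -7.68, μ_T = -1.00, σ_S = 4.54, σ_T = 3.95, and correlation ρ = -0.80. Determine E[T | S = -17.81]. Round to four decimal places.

6.0508

The regression of T on S has slope ρ·σ_T/σ_S and passes through (μ_S, μ_T).
E[T | S=-17.81] = -1.00 + (-0.80)·(3.95/4.54)·(-17.81 − (-7.68)) = -1.00 + (-0.696035)·(-10.13) = 6.0508.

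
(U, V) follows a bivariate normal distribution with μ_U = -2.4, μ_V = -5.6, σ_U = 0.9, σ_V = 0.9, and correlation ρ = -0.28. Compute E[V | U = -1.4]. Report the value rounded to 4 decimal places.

-5.8800

For a bivariate normal, E[V | U=x] = μ_V + ρ·(σ_V/σ_U)·(x − μ_U).
E[V | U=-1.4] = -5.6 + (-0.28)·(0.9/0.9)·(-1.4 − (-2.4)) = -5.6 + (-0.28)·(1) = -5.8800.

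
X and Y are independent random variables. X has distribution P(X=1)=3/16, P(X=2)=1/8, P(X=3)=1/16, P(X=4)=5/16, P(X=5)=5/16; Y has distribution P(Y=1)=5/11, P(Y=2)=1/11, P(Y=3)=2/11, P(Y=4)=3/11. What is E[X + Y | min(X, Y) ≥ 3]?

438/55

P(min(X, Y) ≥ 3) = 5/16.
Summing (X+Y)·P(x,y) over outcomes with min(X, Y) ≥ 3 gives 219/88.
E[X + Y | min(X, Y) ≥ 3] = (219/88) / (5/16) = 438/55.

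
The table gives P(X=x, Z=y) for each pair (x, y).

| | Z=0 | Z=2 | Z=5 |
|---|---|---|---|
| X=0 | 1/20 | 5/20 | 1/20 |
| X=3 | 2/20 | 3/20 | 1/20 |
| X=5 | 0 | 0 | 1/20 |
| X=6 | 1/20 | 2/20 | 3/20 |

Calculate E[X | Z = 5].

P(Z = 5) = 3/10.
Σ X·P over the event = 0·(1/20) + 3·(1/20) + 5·(1/20) + 6·(3/20) = 13/10.
E[X | Z = 5] = (13/10) / (3/10) = 13/3.

13/3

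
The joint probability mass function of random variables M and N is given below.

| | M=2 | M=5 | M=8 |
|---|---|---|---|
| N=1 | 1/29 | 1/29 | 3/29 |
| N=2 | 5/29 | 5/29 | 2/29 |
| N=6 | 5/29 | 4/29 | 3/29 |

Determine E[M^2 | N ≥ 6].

P(N ≥ 6) = 12/29.
Summing M^2·P(M=x,N=y) over the conditioning event gives 312/29.
E[M^2 | N ≥ 6] = (312/29) / (12/29) = 26.

26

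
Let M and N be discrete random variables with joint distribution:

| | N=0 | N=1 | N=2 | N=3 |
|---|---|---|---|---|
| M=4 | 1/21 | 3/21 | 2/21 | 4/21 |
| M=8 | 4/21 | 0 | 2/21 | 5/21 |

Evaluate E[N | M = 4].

19/10

P(M = 4) = 10/21.
Σ N·P over the event = 0·(1/21) + 1·(3/21) + 2·(2/21) + 3·(4/21) = 19/21.
E[N | M = 4] = (19/21) / (10/21) = 19/10.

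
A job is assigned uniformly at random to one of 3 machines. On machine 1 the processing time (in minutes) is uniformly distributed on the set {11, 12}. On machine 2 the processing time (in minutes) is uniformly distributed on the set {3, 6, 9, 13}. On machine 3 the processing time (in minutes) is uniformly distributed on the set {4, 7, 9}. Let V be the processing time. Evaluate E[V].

E[V | machine 1] = (11+12)/2 = 23/2.
E[V | machine 2] = (3+6+9+13)/4 = 31/4.
E[V | machine 3] = (4+7+9)/3 = 20/3.
E[V] = (1/3)·(23/2) + (1/3)·(31/4) + (1/3)·(20/3) = 311/36.

311/36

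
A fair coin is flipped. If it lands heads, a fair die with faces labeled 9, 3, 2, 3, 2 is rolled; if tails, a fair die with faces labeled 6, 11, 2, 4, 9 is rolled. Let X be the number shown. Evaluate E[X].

51/10

E[X | heads] = (9+3+2+3+2)/5 = 19/5.
E[X | tails] = (6+11+2+4+9)/5 = 32/5.
E[X] = (1/2)·(19/5) + (1/2)·(32/5) = 51/10.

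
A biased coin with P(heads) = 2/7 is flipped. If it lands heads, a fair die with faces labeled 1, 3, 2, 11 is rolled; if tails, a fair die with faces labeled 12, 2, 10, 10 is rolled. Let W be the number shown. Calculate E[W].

51/7

E[W | heads] = (1+3+2+11)/4 = 17/4.
E[W | tails] = (12+2+10+10)/4 = 17/2.
E[W] = (2/7)·(17/4) + (5/7)·(17/2) = 51/7.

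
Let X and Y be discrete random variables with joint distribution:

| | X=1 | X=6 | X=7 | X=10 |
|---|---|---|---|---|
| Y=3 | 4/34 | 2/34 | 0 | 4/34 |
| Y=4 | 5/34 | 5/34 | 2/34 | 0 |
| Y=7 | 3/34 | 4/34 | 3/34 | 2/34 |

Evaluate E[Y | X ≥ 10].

13/3

P(X ≥ 10) = 3/17.
Σ Y·P over the event = 3·(4/34) + 7·(2/34) = 13/17.
E[Y | X ≥ 10] = (13/17) / (3/17) = 13/3.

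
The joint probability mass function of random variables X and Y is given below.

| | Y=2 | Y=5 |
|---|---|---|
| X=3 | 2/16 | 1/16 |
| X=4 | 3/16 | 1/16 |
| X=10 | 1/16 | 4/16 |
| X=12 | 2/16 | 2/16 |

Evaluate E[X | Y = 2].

P(Y = 2) = 1/2.
Summing X·P(X=x,Y=y) over the conditioning event gives 13/4.
E[X | Y = 2] = (13/4) / (1/2) = 13/2.

13/2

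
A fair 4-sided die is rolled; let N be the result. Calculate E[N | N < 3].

Given N < 3, N is equally likely to be any of {1, 2}.
E[N | N < 3] = (1 + 2) / 2 = 3/2.

3/2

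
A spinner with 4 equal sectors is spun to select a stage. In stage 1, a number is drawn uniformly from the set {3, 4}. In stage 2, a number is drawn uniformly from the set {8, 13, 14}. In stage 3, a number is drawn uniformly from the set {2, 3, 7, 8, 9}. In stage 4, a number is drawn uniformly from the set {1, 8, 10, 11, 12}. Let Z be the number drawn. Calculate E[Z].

E[Z | stage 1] = (3+4)/2 = 7/2.
E[Z | stage 2] = (8+13+14)/3 = 35/3.
E[Z | stage 3] = (2+3+7+8+9)/5 = 29/5.
E[Z | stage 4] = (1+8+10+11+12)/5 = 42/5.
By the law of total expectation,
E[Z] = (1/4)·(7/2) + (1/4)·(35/3) + (1/4)·(29/5) + (1/4)·(42/5) = 881/120.

881/120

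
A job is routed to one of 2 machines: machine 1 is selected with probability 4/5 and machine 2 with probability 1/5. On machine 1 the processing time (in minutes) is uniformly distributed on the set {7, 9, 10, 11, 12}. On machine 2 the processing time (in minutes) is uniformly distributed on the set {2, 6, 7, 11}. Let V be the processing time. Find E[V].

E[V | machine 1] = (7+9+10+11+12)/5 = 49/5.
E[V | machine 2] = (2+6+7+11)/4 = 13/2.
By the law of total expectation,
E[V] = (4/5)·(49/5) + (1/5)·(13/2) = 457/50.

457/50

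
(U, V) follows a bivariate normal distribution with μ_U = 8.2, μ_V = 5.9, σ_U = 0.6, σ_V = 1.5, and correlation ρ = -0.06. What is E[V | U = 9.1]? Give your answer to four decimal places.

5.7650

The regression of V on U has slope ρ·σ_V/σ_U and passes through (μ_U, μ_V).
E[V | U=9.1] = 5.9 + (-0.06)·(1.5/0.6)·(9.1 − (8.2)) = 5.9 + (-0.15)·(0.9) = 5.7650.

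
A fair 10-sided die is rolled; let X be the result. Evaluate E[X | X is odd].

Given X is odd, X is equally likely to be any of {1, 3, 5, 7, 9}.
E[X | X is odd] = (1 + 3 + 5 + 7 + 9) / 5 = 5.

5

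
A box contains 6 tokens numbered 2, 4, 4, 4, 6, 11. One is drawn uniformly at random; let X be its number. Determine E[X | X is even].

4

P(X is even) = 5/6.
Σ over the event: 2·1/6 + 4·1/2 + 6·1/6 = 10/3.
E[X | X is even] = (10/3) / (5/6) = 4.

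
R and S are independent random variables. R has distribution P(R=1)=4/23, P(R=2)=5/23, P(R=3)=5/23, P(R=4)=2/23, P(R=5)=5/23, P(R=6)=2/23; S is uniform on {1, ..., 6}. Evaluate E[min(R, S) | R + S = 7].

47/23

P(R + S = 7) = 1/6.
Summing min(R,S)·P(x,y) over outcomes with R + S = 7 gives 47/138.
E[min(R, S) | R + S = 7] = (47/138) / (1/6) = 47/23.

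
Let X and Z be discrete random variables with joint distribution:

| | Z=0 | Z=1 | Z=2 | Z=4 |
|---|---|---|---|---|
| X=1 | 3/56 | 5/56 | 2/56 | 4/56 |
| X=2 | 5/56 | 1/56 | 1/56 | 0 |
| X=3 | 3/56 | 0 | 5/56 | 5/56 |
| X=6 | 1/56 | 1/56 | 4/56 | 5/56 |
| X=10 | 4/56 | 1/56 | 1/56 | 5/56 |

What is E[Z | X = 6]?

P(X = 6) = 11/56.
Σ Z·P over the event = 0·(1/56) + 1·(1/56) + 2·(4/56) + 4·(5/56) = 29/56.
E[Z | X = 6] = (29/56) / (11/56) = 29/11.

29/11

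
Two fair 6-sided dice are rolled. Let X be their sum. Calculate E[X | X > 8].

P(X > 8) = 5/18.
Σ over the event: 9·1/9 + 10·1/12 + 11·1/18 + 12·1/36 = 25/9.
E[X | X > 8] = (25/9) / (5/18) = 10.

10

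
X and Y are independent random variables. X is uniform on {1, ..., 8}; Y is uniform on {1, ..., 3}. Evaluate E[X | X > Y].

P(X > Y) = 3/4.
Summing X·P(x,y) over outcomes with X > Y gives 49/12.
E[X | X > Y] = (49/12) / (3/4) = 49/9.

49/9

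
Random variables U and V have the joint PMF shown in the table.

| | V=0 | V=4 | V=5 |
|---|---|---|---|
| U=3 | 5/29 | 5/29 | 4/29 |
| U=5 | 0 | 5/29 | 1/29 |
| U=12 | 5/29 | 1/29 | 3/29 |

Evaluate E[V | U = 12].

P(U = 12) = 9/29.
Σ V·P over the event = 0·(5/29) + 4·(1/29) + 5·(3/29) = 19/29.
E[V | U = 12] = (19/29) / (9/29) = 19/9.

19/9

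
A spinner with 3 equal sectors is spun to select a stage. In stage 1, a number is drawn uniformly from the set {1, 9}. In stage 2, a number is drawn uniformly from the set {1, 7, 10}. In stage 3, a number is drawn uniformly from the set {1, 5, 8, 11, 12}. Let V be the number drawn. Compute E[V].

92/15

E[V | stage 1] = (1+9)/2 = 5.
E[V | stage 2] = (1+7+10)/3 = 6.
E[V | stage 3] = (1+5+8+11+12)/5 = 37/5.
E[V] = (1/3)·(5) + (1/3)·(6) + (1/3)·(37/5) = 92/15.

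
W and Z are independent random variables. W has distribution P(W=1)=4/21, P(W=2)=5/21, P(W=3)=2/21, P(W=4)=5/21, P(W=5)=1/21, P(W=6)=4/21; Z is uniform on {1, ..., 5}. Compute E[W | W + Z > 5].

P(W + Z > 5) = 13/21.
Summing W·P(x,y) over outcomes with W + Z > 5 gives 89/35.
E[W | W + Z > 5] = (89/35) / (13/21) = 267/65.

267/65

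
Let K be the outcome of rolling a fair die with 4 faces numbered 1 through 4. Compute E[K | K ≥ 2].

Given K ≥ 2, K is equally likely to be any of {2, 3, 4}.
E[K | K ≥ 2] = (2 + 3 + 4) / 3 = 3.

3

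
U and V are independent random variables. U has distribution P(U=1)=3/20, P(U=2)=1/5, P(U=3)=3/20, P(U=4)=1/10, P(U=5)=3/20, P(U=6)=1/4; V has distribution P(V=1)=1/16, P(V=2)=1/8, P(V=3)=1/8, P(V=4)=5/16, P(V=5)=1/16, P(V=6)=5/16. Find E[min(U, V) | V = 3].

P(V = 3) = 1/8.
Summing min(U,V)·P(x,y) over outcomes with V = 3 gives 5/16.
E[min(U, V) | V = 3] = (5/16) / (1/8) = 5/2.

5/2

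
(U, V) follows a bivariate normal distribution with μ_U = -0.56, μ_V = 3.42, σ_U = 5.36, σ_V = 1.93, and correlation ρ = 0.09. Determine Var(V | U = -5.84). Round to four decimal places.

The conditional variance in a bivariate normal is σ_V²(1 − ρ²), independent of x.
Var(V | U=-5.84) = (1.93)²·(1 − (0.09)²) = 3.7249·0.9919 = 3.6947.

3.6947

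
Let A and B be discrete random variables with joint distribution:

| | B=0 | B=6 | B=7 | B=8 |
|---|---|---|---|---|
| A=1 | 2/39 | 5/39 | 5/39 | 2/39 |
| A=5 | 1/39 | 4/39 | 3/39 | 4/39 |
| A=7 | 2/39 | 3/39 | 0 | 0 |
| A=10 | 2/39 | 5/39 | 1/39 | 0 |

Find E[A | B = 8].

P(B = 8) = 2/13.
Σ A·P over the event = 1·(2/39) + 5·(4/39) = 22/39.
E[A | B = 8] = (22/39) / (2/13) = 11/3.

11/3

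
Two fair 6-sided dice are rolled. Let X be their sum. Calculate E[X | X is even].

P(X is even) = 1/2.
Σ over the event: 2·1/36 + 4·1/12 + 6·5/36 + 8·5/36 + 10·1/12 + 12·1/36 = 7/2.
E[X | X is even] = (7/2) / (1/2) = 7.

7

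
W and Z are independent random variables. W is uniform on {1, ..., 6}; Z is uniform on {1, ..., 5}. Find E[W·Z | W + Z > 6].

P(W + Z > 6) = 1/2.
Summing WZ·P(x,y) over outcomes with W + Z > 6 gives 49/6.
E[W·Z | W + Z > 6] = (49/6) / (1/2) = 49/3.

49/3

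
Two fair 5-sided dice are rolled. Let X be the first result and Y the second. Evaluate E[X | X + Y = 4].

2

Outcomes with X + Y = 4: (1,3), (2,2), (3,1), each with probability 1/25.
E[X | X + Y = 4] = (1 + 2 + 3) / 3 = 2.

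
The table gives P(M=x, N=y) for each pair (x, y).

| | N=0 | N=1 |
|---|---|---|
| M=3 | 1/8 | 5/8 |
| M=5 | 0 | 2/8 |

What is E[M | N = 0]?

P(N = 0) = 1/8.
Σ M·P over the event = 3·(1/8) = 3/8.
E[M | N = 0] = (3/8) / (1/8) = 3.

3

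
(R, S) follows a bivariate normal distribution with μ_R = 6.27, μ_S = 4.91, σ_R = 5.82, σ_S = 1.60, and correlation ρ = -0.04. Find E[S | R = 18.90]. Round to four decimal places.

E[S | R=x] = μ_S + ρ(σ_S/σ_R)(x − μ_R) for jointly normal variables.
E[S | R=18.90] = 4.91 + (-0.04)·(1.60/5.82)·(18.90 − (6.27)) = 4.91 + (-0.010997)·(12.63) = 4.7711.

4.7711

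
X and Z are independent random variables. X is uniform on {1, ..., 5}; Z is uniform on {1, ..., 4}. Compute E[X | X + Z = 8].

P(X + Z = 8) = 1/10.
Summing X·P(x,y) over outcomes with X + Z = 8 gives 9/20.
E[X | X + Z = 8] = (9/20) / (1/10) = 9/2.

9/2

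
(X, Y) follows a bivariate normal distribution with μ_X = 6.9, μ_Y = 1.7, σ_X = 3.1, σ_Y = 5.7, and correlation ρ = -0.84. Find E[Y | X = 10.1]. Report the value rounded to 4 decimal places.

For a bivariate normal, E[Y | X=x] = μ_Y + ρ·(σ_Y/σ_X)·(x − μ_X).
E[Y | X=10.1] = 1.7 + (-0.84)·(5.7/3.1)·(10.1 − (6.9)) = 1.7 + (-1.54452)·(3.2) = -3.2425.

-3.2425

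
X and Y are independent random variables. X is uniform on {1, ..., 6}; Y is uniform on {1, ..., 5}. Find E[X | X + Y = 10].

P(X + Y = 10) = 1/15.
Summing X·P(x,y) over outcomes with X + Y = 10 gives 11/30.
E[X | X + Y = 10] = (11/30) / (1/15) = 11/2.

11/2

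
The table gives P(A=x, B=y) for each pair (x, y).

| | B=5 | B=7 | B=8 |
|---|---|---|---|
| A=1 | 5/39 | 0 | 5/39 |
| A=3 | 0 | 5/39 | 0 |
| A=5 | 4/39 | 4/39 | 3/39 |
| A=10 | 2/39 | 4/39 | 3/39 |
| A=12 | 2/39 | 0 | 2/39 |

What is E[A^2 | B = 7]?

P(B = 7) = 1/3.
Σ A^2·P over the event = 9·(5/39) + 25·(4/39) + 100·(4/39) = 545/39.
E[A^2 | B = 7] = (545/39) / (1/3) = 545/13.

545/13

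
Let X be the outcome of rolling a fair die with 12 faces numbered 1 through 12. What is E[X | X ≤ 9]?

5

Given X ≤ 9, X is equally likely to be any of {1, 2, 3, 4, 5, 6, 7, 8, 9}.
E[X | X ≤ 9] = (1 + 2 + 3 + 4 + 5 + 6 + 7 + 8 + 9) / 9 = 5.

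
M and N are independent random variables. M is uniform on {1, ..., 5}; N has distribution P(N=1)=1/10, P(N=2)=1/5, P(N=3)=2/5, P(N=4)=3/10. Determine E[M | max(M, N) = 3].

11/5

P(max(M, N) = 3) = 3/10.
Summing M·P(x,y) over outcomes with max(M, N) = 3 gives 33/50.
E[M | max(M, N) = 3] = (33/50) / (3/10) = 11/5.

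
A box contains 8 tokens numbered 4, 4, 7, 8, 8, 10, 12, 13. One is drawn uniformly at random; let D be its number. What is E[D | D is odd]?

P(D is odd) = 1/4.
Σ over the event: 7·1/8 + 13·1/8 = 5/2.
E[D | D is odd] = (5/2) / (1/4) = 10.

10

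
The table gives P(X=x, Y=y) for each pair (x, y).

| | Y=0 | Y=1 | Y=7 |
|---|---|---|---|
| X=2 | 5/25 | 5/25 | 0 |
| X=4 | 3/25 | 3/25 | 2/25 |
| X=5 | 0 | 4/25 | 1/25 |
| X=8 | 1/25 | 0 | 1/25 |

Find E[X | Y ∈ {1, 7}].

63/16

P(Y ∈ {1, 7}) = 16/25.
Summing X·P(X=x,Y=y) over the conditioning event gives 63/25.
E[X | Y ∈ {1, 7}] = (63/25) / (16/25) = 63/16.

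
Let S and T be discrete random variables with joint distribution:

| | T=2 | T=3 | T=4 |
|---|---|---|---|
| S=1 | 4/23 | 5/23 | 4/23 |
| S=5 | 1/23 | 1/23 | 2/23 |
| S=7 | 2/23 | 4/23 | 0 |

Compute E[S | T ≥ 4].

P(T ≥ 4) = 6/23.
Σ S·P over the event = 1·(4/23) + 5·(2/23) = 14/23.
E[S | T ≥ 4] = (14/23) / (6/23) = 7/3.

7/3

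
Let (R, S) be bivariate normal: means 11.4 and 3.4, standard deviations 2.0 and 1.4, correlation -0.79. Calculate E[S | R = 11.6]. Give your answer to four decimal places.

For a bivariate normal, E[S | R=x] = μ_S + ρ·(σ_S/σ_R)·(x − μ_R).
E[S | R=11.6] = 3.4 + (-0.79)·(1.4/2.0)·(11.6 − (11.4)) = 3.4 + (-0.553)·(0.2) = 3.2894.

3.2894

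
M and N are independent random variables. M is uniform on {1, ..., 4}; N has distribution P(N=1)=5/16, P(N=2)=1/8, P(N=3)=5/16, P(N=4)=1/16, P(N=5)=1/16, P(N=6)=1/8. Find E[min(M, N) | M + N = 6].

P(M + N = 6) = 9/64.
Summing min(M,N)·P(x,y) over outcomes with M + N = 6 gives 11/32.
E[min(M, N) | M + N = 6] = (11/32) / (9/64) = 22/9.

22/9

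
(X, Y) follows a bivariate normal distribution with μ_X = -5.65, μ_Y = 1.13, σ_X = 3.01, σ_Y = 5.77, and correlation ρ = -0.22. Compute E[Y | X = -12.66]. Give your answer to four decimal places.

4.0863

For a bivariate normal, E[Y | X=x] = μ_Y + ρ·(σ_Y/σ_X)·(x − μ_X).
E[Y | X=-12.66] = 1.13 + (-0.22)·(5.77/3.01)·(-12.66 − (-5.65)) = 1.13 + (-0.42173)·(-7.01) = 4.0863.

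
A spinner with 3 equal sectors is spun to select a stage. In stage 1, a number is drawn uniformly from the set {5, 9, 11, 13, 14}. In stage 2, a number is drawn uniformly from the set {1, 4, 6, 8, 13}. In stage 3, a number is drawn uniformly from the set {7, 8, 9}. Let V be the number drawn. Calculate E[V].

E[V | stage 1] = (5+9+11+13+14)/5 = 52/5.
E[V | stage 2] = (1+4+6+8+13)/5 = 32/5.
E[V | stage 3] = (7+8+9)/3 = 8.
E[V] = (1/3)·(52/5) + (1/3)·(32/5) + (1/3)·(8) = 124/15.

124/15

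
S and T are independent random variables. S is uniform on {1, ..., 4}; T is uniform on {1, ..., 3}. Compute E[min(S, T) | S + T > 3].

Outcomes with S + T > 3: (1,3), (2,2), (2,3), (3,1), (3,2), (3,3), (4,1), (4,2), (4,3), each with probability 1/12.
E[min(S, T) | S + T > 3] = (1 + 2 + 2 + 1 + 2 + 3 + 1 + 2 + 3) / 9 = 17/9.

17/9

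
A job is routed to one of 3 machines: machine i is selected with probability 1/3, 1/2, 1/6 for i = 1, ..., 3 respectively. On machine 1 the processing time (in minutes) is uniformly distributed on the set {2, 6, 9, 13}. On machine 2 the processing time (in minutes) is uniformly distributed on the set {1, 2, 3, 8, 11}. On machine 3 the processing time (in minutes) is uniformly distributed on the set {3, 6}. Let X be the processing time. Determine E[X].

23/4

E[X | machine 1] = (2+6+9+13)/4 = 15/2.
E[X | machine 2] = (1+2+3+8+11)/5 = 5.
E[X | machine 3] = (3+6)/2 = 9/2.
By the law of total expectation,
E[X] = (1/3)·(15/2) + (1/2)·(5) + (1/6)·(9/2) = 23/4.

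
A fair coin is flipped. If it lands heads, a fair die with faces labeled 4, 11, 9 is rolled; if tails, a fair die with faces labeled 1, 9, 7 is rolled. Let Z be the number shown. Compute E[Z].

41/6

E[Z | heads] = (4+11+9)/3 = 8.
E[Z | tails] = (1+9+7)/3 = 17/3.
By the law of total expectation,
E[Z] = (1/2)·(8) + (1/2)·(17/3) = 41/6.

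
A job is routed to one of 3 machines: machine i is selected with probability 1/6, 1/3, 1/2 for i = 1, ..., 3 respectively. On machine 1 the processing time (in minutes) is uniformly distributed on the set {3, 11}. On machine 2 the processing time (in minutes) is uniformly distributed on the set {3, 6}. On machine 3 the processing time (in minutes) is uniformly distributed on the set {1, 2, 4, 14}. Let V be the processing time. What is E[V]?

127/24

E[V | machine 1] = (3+11)/2 = 7.
E[V | machine 2] = (3+6)/2 = 9/2.
E[V | machine 3] = (1+2+4+14)/4 = 21/4.
E[V] = (1/6)·(7) + (1/3)·(9/2) + (1/2)·(21/4) = 127/24.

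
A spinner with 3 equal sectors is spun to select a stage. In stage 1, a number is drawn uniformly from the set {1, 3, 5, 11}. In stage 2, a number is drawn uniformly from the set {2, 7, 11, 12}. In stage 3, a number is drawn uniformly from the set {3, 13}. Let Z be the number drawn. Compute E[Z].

E[Z | stage 1] = (1+3+5+11)/4 = 5.
E[Z | stage 2] = (2+7+11+12)/4 = 8.
E[Z | stage 3] = (3+13)/2 = 8.
By the law of total expectation,
E[Z] = (1/3)·(5) + (1/3)·(8) + (1/3)·(8) = 7.

7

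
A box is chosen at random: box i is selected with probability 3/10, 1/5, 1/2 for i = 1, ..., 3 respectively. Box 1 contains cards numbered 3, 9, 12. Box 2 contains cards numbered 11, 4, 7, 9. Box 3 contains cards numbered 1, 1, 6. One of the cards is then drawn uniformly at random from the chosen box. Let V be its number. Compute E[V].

E[V | box 1] = (3+9+12)/3 = 8.
E[V | box 2] = (11+4+7+9)/4 = 31/4.
E[V | box 3] = (1+1+6)/3 = 8/3.
By the law of total expectation,
E[V] = (3/10)·(8) + (1/5)·(31/4) + (1/2)·(8/3) = 317/60.

317/60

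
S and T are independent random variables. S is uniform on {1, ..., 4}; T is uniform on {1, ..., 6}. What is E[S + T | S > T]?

Outcomes with S > T: (2,1), (3,1), (3,2), (4,1), (4,2), (4,3), each with probability 1/24.
E[S + T | S > T] = (3 + 4 + 5 + 5 + 6 + 7) / 6 = 5.

5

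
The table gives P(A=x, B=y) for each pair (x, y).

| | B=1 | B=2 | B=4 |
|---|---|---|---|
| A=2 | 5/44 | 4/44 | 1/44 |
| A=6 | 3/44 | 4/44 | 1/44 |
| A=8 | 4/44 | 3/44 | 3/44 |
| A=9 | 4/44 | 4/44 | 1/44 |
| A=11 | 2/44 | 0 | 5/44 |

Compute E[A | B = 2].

92/15

P(B = 2) = 15/44.
Σ A·P over the event = 2·(4/44) + 6·(4/44) + 8·(3/44) + 9·(4/44) = 23/11.
E[A | B = 2] = (23/11) / (15/44) = 92/15.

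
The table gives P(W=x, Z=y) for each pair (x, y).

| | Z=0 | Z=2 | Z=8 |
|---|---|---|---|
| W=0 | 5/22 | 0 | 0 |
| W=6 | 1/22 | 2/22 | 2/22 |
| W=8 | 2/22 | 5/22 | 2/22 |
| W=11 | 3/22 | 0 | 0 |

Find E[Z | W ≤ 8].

P(W ≤ 8) = 19/22.
Σ Z·P over the event = 0·(5/22) + 0·(1/22) + 2·(2/22) + 8·(2/22) + 0·(2/22) + 2·(5/22) + 8·(2/22) = 23/11.
E[Z | W ≤ 8] = (23/11) / (19/22) = 46/19.

46/19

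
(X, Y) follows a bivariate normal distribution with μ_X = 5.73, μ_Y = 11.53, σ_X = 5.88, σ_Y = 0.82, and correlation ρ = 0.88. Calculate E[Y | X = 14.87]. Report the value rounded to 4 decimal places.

E[Y | X=x] = μ_Y + ρ(σ_Y/σ_X)(x − μ_X) for jointly normal variables.
E[Y | X=14.87] = 11.53 + (0.88)·(0.82/5.88)·(14.87 − (5.73)) = 11.53 + (0.12272)·(9.14) = 12.6517.

12.6517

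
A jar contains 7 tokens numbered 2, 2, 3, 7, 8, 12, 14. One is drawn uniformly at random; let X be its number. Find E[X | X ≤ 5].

7/3

P(X ≤ 5) = 3/7.
Σ over the event: 2·2/7 + 3·1/7 = 1.
E[X | X ≤ 5] = (1) / (3/7) = 7/3.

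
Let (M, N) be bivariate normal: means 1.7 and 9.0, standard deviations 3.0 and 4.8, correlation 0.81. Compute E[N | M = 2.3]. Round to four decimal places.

E[N | M=x] = μ_N + ρ(σ_N/σ_M)(x − μ_M) for jointly normal variables.
E[N | M=2.3] = 9.0 + (0.81)·(4.8/3.0)·(2.3 − (1.7)) = 9.0 + (1.296)·(0.6) = 9.7776.

9.7776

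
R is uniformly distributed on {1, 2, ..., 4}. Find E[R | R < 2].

Given R < 2, R is equally likely to be any of {1}.
E[R | R < 2] = (1) / 1 = 1.

1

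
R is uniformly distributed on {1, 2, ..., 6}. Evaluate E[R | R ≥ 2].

4

Given R ≥ 2, R is equally likely to be any of {2, 3, 4, 5, 6}.
E[R | R ≥ 2] = (2 + 3 + 4 + 5 + 6) / 5 = 4.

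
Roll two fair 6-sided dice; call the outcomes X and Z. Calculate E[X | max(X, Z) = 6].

51/11

P(max(X, Z) = 6) = 11/36.
Summing X·P(x,y) over outcomes with max(X, Z) = 6 gives 17/12.
E[X | max(X, Z) = 6] = (17/12) / (11/36) = 51/11.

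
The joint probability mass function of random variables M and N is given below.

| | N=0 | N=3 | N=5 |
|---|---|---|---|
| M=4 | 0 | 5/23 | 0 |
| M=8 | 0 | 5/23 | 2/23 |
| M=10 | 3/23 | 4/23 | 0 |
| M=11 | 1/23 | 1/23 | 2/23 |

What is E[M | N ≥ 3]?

149/19

P(N ≥ 3) = 19/23.
Σ M·P over the event = 4·(5/23) + 8·(5/23) + 8·(2/23) + 10·(4/23) + 11·(1/23) + 11·(2/23) = 149/23.
E[M | N ≥ 3] = (149/23) / (19/23) = 149/19.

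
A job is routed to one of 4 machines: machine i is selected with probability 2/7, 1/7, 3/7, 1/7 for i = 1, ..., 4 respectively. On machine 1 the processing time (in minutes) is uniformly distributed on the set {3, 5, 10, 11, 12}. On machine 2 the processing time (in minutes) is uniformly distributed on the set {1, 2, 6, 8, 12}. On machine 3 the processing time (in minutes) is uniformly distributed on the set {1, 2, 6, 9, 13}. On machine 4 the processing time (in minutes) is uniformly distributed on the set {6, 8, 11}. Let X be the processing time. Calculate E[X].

E[X | machine 1] = (3+5+10+11+12)/5 = 41/5.
E[X | machine 2] = (1+2+6+8+12)/5 = 29/5.
E[X | machine 3] = (1+2+6+9+13)/5 = 31/5.
E[X | machine 4] = (6+8+11)/3 = 25/3.
E[X] = (2/7)·(41/5) + (1/7)·(29/5) + (3/7)·(31/5) + (1/7)·(25/3) = 737/105.

737/105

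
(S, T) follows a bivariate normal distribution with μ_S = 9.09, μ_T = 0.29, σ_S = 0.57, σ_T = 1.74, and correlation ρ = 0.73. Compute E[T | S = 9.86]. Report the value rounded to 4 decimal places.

2.0059

The regression of T on S has slope ρ·σ_T/σ_S and passes through (μ_S, μ_T).
E[T | S=9.86] = 0.29 + (0.73)·(1.74/0.57)·(9.86 − (9.09)) = 0.29 + (2.2284)·(0.77) = 2.0059.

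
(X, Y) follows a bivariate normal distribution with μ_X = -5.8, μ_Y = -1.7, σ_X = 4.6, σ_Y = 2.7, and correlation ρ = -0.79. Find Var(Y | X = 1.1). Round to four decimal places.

For a bivariate normal, Var(Y | X=x) = σ_Y²(1 − ρ²).
Var(Y | X=1.1) = (2.7)²·(1 − (-0.79)²) = 7.29·0.3759 = 2.7403.

2.7403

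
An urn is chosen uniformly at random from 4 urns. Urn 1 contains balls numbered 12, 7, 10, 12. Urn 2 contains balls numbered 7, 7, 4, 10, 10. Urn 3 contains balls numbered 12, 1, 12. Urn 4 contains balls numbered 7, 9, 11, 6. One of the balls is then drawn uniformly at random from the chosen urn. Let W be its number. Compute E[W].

1033/120

E[W | urn 1] = (12+7+10+12)/4 = 41/4.
E[W | urn 2] = (7+7+4+10+10)/5 = 38/5.
E[W | urn 3] = (12+1+12)/3 = 25/3.
E[W | urn 4] = (7+9+11+6)/4 = 33/4.
E[W] = (1/4)·(41/4) + (1/4)·(38/5) + (1/4)·(25/3) + (1/4)·(33/4) = 1033/120.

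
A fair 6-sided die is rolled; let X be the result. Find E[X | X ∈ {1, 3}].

2

P(X ∈ {1, 3}) = 1/3.
Σ over the event: 1·1/6 + 3·1/6 = 2/3.
E[X | X ∈ {1, 3}] = (2/3) / (1/3) = 2.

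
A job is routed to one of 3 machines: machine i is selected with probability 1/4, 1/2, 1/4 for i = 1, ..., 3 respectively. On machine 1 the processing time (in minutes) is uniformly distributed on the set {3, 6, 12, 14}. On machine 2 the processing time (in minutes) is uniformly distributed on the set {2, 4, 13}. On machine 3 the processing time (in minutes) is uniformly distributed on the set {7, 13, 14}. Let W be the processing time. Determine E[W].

131/16

E[W | machine 1] = (3+6+12+14)/4 = 35/4.
E[W | machine 2] = (2+4+13)/3 = 19/3.
E[W | machine 3] = (7+13+14)/3 = 34/3.
E[W] = (1/4)·(35/4) + (1/2)·(19/3) + (1/4)·(34/3) = 131/16.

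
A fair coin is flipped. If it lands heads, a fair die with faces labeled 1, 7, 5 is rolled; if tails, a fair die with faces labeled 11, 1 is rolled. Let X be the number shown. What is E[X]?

31/6

E[X | heads] = (1+7+5)/3 = 13/3.
E[X | tails] = (11+1)/2 = 6.
E[X] = (1/2)·(13/3) + (1/2)·(6) = 31/6.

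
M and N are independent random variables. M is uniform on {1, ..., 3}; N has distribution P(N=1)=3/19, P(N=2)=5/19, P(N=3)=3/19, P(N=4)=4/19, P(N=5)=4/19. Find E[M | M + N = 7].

P(M + N = 7) = 8/57.
Summing M·P(x,y) over outcomes with M + N = 7 gives 20/57.
E[M | M + N = 7] = (20/57) / (8/57) = 5/2.

5/2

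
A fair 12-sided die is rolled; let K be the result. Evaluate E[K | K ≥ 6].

Given K ≥ 6, K is equally likely to be any of {6, 7, 8, 9, 10, 11, 12}.
E[K | K ≥ 6] = (6 + 7 + 8 + 9 + 10 + 11 + 12) / 7 = 9.

9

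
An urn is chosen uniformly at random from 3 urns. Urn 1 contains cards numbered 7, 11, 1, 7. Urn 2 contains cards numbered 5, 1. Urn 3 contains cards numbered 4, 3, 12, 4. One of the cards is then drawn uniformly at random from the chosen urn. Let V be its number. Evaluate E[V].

61/12

E[V | urn 1] = (7+11+1+7)/4 = 13/2.
E[V | urn 2] = (5+1)/2 = 3.
E[V | urn 3] = (4+3+12+4)/4 = 23/4.
E[V] = (1/3)·(13/2) + (1/3)·(3) + (1/3)·(23/4) = 61/12.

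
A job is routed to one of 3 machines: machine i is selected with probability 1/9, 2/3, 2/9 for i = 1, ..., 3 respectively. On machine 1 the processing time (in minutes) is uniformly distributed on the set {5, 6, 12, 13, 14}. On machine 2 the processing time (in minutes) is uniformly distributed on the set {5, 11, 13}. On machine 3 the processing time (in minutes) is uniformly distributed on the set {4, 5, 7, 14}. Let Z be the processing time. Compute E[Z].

83/9

E[Z | machine 1] = (5+6+12+13+14)/5 = 10.
E[Z | machine 2] = (5+11+13)/3 = 29/3.
E[Z | machine 3] = (4+5+7+14)/4 = 15/2.
By the law of total expectation,
E[Z] = (1/9)·(10) + (2/3)·(29/3) + (2/9)·(15/2) = 83/9.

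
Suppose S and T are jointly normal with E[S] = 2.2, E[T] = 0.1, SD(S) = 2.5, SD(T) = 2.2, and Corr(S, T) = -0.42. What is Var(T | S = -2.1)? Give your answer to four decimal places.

3.9862

For a bivariate normal, Var(T | S=x) = σ_T²(1 − ρ²).
Var(T | S=-2.1) = (2.2)²·(1 − (-0.42)²) = 4.84·0.8236 = 3.9862.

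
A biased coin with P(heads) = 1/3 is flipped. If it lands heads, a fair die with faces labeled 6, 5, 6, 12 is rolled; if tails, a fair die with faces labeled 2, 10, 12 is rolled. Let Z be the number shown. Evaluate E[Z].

31/4

E[Z | heads] = (6+5+6+12)/4 = 29/4.
E[Z | tails] = (2+10+12)/3 = 8.
By the law of total expectation,
E[Z] = (1/3)·(29/4) + (2/3)·(8) = 31/4.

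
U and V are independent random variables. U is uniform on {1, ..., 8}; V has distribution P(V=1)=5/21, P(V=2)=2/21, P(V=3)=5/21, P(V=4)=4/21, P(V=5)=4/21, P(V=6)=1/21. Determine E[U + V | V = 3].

15/2

P(V = 3) = 5/21.
Summing (U+V)·P(x,y) over outcomes with V = 3 gives 25/14.
E[U + V | V = 3] = (25/14) / (5/21) = 15/2.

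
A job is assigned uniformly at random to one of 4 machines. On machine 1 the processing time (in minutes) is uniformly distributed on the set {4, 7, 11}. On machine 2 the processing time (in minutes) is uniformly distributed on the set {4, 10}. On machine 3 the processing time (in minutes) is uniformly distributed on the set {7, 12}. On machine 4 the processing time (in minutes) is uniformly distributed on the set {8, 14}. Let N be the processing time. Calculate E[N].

209/24

E[N | machine 1] = (4+7+11)/3 = 22/3.
E[N | machine 2] = (4+10)/2 = 7.
E[N | machine 3] = (7+12)/2 = 19/2.
E[N | machine 4] = (8+14)/2 = 11.
By the law of total expectation,
E[N] = (1/4)·(22/3) + (1/4)·(7) + (1/4)·(19/2) + (1/4)·(11) = 209/24.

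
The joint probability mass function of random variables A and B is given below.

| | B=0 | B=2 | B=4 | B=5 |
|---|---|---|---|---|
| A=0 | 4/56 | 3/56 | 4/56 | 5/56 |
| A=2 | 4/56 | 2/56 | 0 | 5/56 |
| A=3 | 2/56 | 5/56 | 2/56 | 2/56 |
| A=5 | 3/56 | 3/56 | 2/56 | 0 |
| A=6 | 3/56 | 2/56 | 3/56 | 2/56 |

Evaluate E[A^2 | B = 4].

16

P(B = 4) = 11/56.
Σ A^2·P over the event = 0·(4/56) + 9·(2/56) + 25·(2/56) + 36·(3/56) = 22/7.
E[A^2 | B = 4] = (22/7) / (11/56) = 16.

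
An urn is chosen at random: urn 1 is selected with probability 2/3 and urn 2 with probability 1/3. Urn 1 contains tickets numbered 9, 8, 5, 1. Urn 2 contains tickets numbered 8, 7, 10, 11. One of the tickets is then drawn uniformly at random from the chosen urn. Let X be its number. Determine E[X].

E[X | urn 1] = (9+8+5+1)/4 = 23/4.
E[X | urn 2] = (8+7+10+11)/4 = 9.
By the law of total expectation,
E[X] = (2/3)·(23/4) + (1/3)·(9) = 41/6.

41/6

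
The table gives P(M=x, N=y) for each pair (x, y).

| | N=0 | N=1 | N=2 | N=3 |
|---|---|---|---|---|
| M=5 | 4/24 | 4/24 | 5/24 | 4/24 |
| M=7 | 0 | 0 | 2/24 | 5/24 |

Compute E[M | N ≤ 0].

5

P(N ≤ 0) = 1/6.
Σ M·P over the event = 5·(4/24) = 5/6.
E[M | N ≤ 0] = (5/6) / (1/6) = 5.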